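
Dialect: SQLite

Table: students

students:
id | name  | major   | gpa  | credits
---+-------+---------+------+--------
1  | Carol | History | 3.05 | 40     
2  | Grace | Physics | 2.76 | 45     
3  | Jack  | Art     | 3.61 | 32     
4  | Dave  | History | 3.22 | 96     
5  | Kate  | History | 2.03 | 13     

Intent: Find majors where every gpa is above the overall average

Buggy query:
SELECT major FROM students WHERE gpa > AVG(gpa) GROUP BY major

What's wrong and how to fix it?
Bug: AVG() is an aggregate; it can't sit directly in WHERE

Fix: Compute the overall average in a scalar subquery and compare each group's MIN against it in HAVING

Corrected query:
SELECT major FROM students GROUP BY major HAVING MIN(gpa) > (SELECT AVG(gpa) FROM students)

Result:
major
-----
Art  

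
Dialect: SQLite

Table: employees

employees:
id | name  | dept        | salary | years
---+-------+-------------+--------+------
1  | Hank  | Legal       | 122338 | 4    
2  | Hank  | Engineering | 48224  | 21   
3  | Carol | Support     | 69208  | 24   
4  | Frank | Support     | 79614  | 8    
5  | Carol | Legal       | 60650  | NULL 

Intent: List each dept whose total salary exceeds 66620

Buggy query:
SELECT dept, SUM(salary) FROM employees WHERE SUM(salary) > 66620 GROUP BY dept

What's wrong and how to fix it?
Bug: WHERE runs before GROUP BY, so aggregates aren't available there

Fix: Use HAVING (which filters groups after aggregation) instead of WHERE

Corrected query:
SELECT dept, SUM(salary) FROM employees GROUP BY dept HAVING SUM(salary) > 66620

Result:
dept    | SUM(salary)
--------+------------
Legal   | 182988     
Support | 148822     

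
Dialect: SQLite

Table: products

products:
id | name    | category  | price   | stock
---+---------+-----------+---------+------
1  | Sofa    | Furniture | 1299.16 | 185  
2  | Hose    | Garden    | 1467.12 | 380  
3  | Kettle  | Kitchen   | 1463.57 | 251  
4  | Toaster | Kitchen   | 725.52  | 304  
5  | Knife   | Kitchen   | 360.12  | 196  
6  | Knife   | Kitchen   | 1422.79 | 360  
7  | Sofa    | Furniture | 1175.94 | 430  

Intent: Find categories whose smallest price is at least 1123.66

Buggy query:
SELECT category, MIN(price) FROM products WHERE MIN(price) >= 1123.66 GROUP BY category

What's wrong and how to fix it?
Bug: MIN() in WHERE is a misuse of aggregate

Fix: Use HAVING for the per-group MIN condition

Corrected query:
SELECT category, MIN(price) FROM products GROUP BY category HAVING MIN(price) >= 1123.66

Result:
category  | MIN(price)
----------+-----------
Furniture | 1175.94   
Garden    | 1467.12   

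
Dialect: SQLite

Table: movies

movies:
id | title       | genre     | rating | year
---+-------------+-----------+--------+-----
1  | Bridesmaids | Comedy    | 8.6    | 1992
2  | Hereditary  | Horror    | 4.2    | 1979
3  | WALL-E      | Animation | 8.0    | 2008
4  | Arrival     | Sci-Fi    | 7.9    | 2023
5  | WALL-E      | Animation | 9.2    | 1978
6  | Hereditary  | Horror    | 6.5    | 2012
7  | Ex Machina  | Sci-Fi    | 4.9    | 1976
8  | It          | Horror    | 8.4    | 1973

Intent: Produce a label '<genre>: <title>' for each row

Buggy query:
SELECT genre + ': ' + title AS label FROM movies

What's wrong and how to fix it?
Bug: '+' is numeric addition; on text columns SQLite converts them to 0 instead of concatenating

Fix: Use the || operator for string concatenation

Corrected query:
SELECT genre || ': ' || title AS label FROM movies

Result:
label              
-------------------
Comedy: Bridesmaids
Horror: Hereditary 
Animation: WALL-E  
Sci-Fi: Arrival    
Animation: WALL-E  
Horror: Hereditary 
Sci-Fi: Ex Machina 
Horror: It         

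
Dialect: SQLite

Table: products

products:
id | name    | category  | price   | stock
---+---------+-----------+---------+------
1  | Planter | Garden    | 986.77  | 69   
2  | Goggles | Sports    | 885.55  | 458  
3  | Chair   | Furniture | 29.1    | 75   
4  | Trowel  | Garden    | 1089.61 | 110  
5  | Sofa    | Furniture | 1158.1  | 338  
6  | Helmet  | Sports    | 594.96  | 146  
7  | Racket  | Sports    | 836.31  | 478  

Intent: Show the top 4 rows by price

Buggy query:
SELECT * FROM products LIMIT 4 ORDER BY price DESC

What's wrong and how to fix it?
Bug: LIMIT must come after ORDER BY

Fix: Swap the clauses: ORDER BY first, then LIMIT

Corrected query:
SELECT * FROM products ORDER BY price DESC LIMIT 4

Result:
id | name    | category  | price   | stock
---+---------+-----------+---------+------
5  | Sofa    | Furniture | 1158.1  | 338  
4  | Trowel  | Garden    | 1089.61 | 110  
1  | Planter | Garden    | 986.77  | 69   
2  | Goggles | Sports    | 885.55  | 458  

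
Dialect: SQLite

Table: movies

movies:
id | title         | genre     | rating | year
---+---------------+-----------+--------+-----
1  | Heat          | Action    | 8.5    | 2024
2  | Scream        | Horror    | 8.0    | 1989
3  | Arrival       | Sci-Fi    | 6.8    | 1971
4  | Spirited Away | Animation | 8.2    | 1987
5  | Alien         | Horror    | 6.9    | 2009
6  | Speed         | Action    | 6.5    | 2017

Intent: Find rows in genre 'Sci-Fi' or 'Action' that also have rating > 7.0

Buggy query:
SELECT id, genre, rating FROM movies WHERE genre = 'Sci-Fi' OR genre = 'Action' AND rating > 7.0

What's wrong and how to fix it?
Bug: AND binds tighter than OR, so this parses as genre = 'Sci-Fi' OR (genre = 'Action' AND rating > 7.0)

Fix: Add parentheses around the OR so the AND applies to both alternatives

Corrected query:
SELECT id, genre, rating FROM movies WHERE (genre = 'Sci-Fi' OR genre = 'Action') AND rating > 7.0

Result:
id | genre  | rating
---+--------+-------
1  | Action | 8.5   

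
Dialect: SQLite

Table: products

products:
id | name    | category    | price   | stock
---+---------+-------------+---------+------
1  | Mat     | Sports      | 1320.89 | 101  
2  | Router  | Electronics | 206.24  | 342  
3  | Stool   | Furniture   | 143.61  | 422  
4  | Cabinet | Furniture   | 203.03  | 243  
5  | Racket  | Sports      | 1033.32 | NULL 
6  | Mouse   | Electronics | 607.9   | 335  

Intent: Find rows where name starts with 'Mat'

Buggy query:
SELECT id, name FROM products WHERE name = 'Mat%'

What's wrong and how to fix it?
Bug: Wildcards only work with LIKE; '=' treats '%' as a literal character

Fix: Replace '=' with LIKE so 'Mat%' is treated as a pattern

Corrected query:
SELECT id, name FROM products WHERE name LIKE 'Mat%'

Result:
id | name
---+-----
1  | Mat 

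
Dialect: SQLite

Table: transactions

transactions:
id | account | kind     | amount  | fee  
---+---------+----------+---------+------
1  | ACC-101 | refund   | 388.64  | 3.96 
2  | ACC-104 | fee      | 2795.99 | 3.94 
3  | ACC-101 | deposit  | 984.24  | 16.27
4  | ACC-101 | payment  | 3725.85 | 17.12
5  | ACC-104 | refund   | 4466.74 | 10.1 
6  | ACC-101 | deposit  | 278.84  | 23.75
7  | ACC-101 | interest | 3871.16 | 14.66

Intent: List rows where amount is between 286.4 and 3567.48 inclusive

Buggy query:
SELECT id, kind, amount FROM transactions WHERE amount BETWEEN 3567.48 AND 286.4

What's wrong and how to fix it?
Bug: BETWEEN expects the lower bound first; with 3567.48 AND 286.4 the range is empty

Fix: Swap the bounds so the smaller value comes first

Corrected query:
SELECT id, kind, amount FROM transactions WHERE amount BETWEEN 286.4 AND 3567.48

Result:
id | kind    | amount 
---+---------+--------
1  | refund  | 388.64 
2  | fee     | 2795.99
3  | deposit | 984.24 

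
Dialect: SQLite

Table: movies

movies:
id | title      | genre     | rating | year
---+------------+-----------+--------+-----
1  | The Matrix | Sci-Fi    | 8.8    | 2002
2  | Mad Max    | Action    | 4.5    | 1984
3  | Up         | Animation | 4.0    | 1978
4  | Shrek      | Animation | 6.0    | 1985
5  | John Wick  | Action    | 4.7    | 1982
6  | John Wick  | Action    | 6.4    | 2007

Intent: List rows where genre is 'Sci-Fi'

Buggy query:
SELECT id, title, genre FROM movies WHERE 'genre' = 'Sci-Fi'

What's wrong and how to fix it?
Bug: 'genre' in single quotes is a string literal, not the column; the comparison is literal-vs-literal and never true

Fix: Remove the quotes around the column name (or use double quotes for an identifier)

Corrected query:
SELECT id, title, genre FROM movies WHERE genre = 'Sci-Fi'

Result:
id | title      | genre 
---+------------+-------
1  | The Matrix | Sci-Fi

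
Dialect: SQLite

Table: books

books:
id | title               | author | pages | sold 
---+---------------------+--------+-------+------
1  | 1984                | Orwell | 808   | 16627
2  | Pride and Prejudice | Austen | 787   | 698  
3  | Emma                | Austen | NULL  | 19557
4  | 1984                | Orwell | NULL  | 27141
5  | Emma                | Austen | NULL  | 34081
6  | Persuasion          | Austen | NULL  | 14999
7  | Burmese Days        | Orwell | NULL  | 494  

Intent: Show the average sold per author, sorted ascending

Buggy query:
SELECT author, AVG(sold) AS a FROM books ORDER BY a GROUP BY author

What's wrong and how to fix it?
Bug: ORDER BY appears before GROUP BY; SQL clause order requires GROUP BY first

Fix: Reorder: SELECT … FROM … GROUP BY … ORDER BY …

Corrected query:
SELECT author, AVG(sold) AS a FROM books GROUP BY author ORDER BY a

Result:
author | a       
-------+---------
Orwell | 14754   
Austen | 17333.75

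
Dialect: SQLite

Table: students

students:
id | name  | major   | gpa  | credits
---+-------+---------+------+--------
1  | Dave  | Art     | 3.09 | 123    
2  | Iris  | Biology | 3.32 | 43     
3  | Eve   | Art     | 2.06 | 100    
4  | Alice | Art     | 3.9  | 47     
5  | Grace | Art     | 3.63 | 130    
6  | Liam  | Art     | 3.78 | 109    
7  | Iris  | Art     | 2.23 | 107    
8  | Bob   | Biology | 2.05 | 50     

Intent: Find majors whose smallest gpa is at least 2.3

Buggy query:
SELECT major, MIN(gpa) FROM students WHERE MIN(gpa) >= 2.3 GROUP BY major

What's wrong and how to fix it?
Bug: MIN() in WHERE is a misuse of aggregate

Fix: Replace WHERE with HAVING after the GROUP BY

Corrected query:
SELECT major, MIN(gpa) FROM students GROUP BY major HAVING MIN(gpa) >= 2.3

Result:
(no rows)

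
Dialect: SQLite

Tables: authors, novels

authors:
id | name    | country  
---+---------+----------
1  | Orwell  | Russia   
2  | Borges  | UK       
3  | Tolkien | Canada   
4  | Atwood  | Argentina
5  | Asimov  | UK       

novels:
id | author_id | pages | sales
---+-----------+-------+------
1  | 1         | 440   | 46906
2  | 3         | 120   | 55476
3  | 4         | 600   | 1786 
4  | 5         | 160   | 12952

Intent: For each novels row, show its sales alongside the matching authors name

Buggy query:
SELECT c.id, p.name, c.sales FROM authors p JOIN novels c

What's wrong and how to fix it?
Bug: Missing join condition: each novels row is matched to all authors rows instead of just its own

Fix: Specify the join condition linking the foreign key to the parent id

Corrected query:
SELECT c.id, p.name, c.sales FROM authors p JOIN novels c ON c.author_id = p.id

Result:
id | name    | sales
---+---------+------
1  | Orwell  | 46906
2  | Tolkien | 55476
3  | Atwood  | 1786 
4  | Asimov  | 12952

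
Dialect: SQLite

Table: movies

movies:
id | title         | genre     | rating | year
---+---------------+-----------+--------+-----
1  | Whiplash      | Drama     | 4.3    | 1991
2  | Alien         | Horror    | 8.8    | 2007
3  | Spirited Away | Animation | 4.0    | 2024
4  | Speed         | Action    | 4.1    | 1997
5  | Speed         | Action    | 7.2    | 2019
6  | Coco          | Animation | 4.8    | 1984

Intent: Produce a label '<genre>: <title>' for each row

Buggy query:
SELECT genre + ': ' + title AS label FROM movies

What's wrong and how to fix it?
Bug: '+' is numeric addition; on text columns SQLite converts them to 0 instead of concatenating

Fix: Use the || operator for string concatenation

Corrected query:
SELECT genre || ': ' || title AS label FROM movies

Result:
label                   
------------------------
Drama: Whiplash         
Horror: Alien           
Animation: Spirited Away
Action: Speed           
Action: Speed           
Animation: Coco         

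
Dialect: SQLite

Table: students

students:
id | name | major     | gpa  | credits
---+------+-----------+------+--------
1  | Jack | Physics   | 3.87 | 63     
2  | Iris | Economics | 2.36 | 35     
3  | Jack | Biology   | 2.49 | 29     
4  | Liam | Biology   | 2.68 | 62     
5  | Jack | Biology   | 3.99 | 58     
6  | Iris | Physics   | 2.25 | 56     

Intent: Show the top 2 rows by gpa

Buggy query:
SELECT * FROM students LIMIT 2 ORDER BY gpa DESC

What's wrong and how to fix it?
Bug: ORDER BY cannot follow LIMIT; LIMIT is the final clause

Fix: Swap the clauses: ORDER BY first, then LIMIT

Corrected query:
SELECT * FROM students ORDER BY gpa DESC LIMIT 2

Result:
id | name | major   | gpa  | credits
---+------+---------+------+--------
5  | Jack | Biology | 3.99 | 58     
1  | Jack | Physics | 3.87 | 63     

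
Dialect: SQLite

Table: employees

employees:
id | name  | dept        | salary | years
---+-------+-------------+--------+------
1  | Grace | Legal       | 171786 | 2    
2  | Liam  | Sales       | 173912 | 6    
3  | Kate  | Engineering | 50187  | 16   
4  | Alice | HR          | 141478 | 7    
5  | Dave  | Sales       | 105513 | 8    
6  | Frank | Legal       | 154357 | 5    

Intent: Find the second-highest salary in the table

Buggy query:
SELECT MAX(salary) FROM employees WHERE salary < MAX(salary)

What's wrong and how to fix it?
Bug: The inner MAX is an aggregate inside WHERE, which is not allowed

Fix: Compute the overall MAX in a subquery, then take MAX of rows below it

Corrected query:
SELECT MAX(salary) FROM employees WHERE salary < (SELECT MAX(salary) FROM employees)

Result:
MAX(salary)
-----------
171786     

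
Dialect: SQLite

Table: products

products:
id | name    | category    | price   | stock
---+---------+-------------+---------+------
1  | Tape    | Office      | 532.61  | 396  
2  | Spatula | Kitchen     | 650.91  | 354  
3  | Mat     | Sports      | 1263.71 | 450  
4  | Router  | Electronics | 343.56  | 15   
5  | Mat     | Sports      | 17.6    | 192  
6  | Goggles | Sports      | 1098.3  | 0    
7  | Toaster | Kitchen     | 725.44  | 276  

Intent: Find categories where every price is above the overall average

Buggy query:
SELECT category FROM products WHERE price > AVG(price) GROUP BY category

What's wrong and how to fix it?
Bug: AVG() is an aggregate; it can't sit directly in WHERE

Fix: Use a subquery for AVG and a HAVING MIN(...) filter so the condition holds for every row in the group

Corrected query:
SELECT category FROM products GROUP BY category HAVING MIN(price) > (SELECT AVG(price) FROM products)

Result:
(no rows)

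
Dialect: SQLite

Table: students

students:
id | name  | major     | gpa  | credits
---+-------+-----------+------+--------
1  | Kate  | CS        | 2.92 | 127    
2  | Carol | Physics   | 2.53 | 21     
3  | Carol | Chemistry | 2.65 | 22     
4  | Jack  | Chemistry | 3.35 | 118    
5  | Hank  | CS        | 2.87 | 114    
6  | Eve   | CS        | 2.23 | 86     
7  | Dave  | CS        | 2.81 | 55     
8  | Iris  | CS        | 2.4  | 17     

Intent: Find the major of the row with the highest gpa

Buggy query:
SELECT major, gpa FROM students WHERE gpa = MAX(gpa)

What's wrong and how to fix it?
Bug: MAX(gpa) is an aggregate and cannot be used directly in WHERE

Fix: Use a subquery: WHERE gpa = (SELECT MAX(gpa) FROM students)

Corrected query:
SELECT major, gpa FROM students WHERE gpa = (SELECT MAX(gpa) FROM students)

Result:
major     | gpa 
----------+-----
Chemistry | 3.35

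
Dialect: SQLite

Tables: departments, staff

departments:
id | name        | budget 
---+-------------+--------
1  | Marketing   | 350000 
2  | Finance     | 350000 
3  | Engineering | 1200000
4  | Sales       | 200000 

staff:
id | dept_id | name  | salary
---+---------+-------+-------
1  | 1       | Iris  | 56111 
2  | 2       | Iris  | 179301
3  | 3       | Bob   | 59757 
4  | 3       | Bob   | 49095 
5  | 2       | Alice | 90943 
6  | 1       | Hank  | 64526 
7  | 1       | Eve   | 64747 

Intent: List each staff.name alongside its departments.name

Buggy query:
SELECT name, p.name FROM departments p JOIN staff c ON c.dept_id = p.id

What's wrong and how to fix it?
Bug: Both tables have a 'name' column; the unqualified reference is ambiguous

Fix: Prefix ambiguous columns with the table alias

Corrected query:
SELECT c.name, p.name FROM departments p JOIN staff c ON c.dept_id = p.id

Result:
name  | name       
------+------------
Iris  | Marketing  
Iris  | Finance    
Bob   | Engineering
Bob   | Engineering
Alice | Finance    
Hank  | Marketing  
Eve   | Marketing  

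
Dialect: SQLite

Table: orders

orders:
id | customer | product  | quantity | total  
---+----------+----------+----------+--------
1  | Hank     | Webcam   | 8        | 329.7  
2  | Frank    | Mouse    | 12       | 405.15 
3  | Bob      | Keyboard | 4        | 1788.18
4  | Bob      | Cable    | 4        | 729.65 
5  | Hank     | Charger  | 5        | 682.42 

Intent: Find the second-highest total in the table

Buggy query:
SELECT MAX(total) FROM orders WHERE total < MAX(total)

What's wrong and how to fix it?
Bug: MAX(total) on the right of the comparison is an aggregate-in-WHERE error

Fix: Put the inner MAX in a scalar subquery

Corrected query:
SELECT MAX(total) FROM orders WHERE total < (SELECT MAX(total) FROM orders)

Result:
MAX(total)
----------
729.65    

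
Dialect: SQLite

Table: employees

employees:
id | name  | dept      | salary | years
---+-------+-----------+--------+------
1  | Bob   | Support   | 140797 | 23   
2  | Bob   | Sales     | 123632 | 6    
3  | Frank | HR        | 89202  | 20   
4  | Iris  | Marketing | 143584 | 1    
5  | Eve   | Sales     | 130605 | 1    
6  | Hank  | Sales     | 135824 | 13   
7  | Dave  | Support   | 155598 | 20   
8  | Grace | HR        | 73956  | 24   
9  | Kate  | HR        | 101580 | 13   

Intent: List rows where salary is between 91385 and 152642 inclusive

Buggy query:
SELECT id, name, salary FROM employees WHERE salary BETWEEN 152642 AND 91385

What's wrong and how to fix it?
Bug: The bounds are reversed; BETWEEN a AND b requires a <= b to match anything

Fix: Write BETWEEN 91385 AND 152642

Corrected query:
SELECT id, name, salary FROM employees WHERE salary BETWEEN 91385 AND 152642

Result:
id | name | salary
---+------+-------
1  | Bob  | 140797
2  | Bob  | 123632
4  | Iris | 143584
5  | Eve  | 130605
6  | Hank | 135824
9  | Kate | 101580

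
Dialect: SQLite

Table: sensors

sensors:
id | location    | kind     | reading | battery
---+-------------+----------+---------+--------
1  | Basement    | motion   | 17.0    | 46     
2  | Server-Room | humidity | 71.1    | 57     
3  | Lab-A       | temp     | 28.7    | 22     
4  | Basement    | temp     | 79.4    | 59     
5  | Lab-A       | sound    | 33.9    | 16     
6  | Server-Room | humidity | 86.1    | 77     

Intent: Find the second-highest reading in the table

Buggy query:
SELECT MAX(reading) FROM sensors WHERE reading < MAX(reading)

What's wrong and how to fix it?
Bug: The inner MAX is an aggregate inside WHERE, which is not allowed

Fix: Compute the overall MAX in a subquery, then take MAX of rows below it

Corrected query:
SELECT MAX(reading) FROM sensors WHERE reading < (SELECT MAX(reading) FROM sensors)

Result:
MAX(reading)
------------
79.4        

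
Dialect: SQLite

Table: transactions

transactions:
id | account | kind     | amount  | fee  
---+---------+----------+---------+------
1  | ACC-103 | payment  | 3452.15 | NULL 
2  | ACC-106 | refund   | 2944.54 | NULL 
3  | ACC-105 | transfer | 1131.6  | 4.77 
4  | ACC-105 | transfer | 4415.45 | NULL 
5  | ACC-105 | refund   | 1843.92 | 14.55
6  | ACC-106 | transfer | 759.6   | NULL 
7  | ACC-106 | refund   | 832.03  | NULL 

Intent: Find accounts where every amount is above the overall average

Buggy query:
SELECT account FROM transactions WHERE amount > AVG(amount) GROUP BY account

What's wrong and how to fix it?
Bug: WHERE evaluates per row before aggregation, so AVG() is unavailable

Fix: Use a subquery for AVG and a HAVING MIN(...) filter so the condition holds for every row in the group

Corrected query:
SELECT account FROM transactions GROUP BY account HAVING MIN(amount) > (SELECT AVG(amount) FROM transactions)

Result:
account
-------
ACC-103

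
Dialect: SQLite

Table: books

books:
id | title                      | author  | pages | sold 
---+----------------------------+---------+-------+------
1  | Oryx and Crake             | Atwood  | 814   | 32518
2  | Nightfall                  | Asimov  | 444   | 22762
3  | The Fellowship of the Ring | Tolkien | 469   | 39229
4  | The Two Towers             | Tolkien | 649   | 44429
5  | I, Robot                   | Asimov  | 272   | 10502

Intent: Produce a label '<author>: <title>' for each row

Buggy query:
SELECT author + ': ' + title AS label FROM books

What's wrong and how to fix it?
Bug: SQLite uses || for string concatenation; + coerces text to numbers (yielding 0)

Fix: Use the || operator for string concatenation

Corrected query:
SELECT author || ': ' || title AS label FROM books

Result:
label                              
-----------------------------------
Atwood: Oryx and Crake             
Asimov: Nightfall                  
Tolkien: The Fellowship of the Ring
Tolkien: The Two Towers            
Asimov: I, Robot                   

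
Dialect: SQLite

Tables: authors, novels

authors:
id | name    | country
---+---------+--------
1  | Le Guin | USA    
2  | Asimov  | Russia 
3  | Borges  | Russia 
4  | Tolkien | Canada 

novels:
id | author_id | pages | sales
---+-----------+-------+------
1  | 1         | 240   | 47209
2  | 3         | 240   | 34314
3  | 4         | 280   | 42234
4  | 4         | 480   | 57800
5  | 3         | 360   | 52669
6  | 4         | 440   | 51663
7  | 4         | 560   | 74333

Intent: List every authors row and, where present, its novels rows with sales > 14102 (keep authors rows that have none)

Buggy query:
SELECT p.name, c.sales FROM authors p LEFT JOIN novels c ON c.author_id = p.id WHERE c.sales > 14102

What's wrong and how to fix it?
Bug: Filtering c.sales in WHERE discards the NULL rows produced by LEFT JOIN, turning it into an inner join

Fix: Put 'c.sales > 14102' in the JOIN's ON clause instead of WHERE

Corrected query:
SELECT p.name, c.sales FROM authors p LEFT JOIN novels c ON c.author_id = p.id AND c.sales > 14102

Result:
name    | sales
--------+------
Le Guin | 47209
Asimov  | NULL 
Borges  | 34314
Borges  | 52669
Tolkien | 42234
Tolkien | 51663
Tolkien | 57800
Tolkien | 74333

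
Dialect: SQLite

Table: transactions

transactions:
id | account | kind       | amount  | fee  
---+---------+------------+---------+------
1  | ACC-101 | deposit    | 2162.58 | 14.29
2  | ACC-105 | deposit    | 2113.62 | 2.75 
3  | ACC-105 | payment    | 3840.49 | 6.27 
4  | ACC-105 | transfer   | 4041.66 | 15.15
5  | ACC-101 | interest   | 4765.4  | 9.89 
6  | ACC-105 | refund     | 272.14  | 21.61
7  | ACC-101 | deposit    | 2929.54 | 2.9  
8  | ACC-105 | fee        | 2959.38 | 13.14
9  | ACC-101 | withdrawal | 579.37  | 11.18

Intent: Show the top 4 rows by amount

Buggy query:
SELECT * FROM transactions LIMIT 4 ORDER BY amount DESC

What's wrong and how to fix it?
Bug: LIMIT must come after ORDER BY

Fix: Sort with ORDER BY, then apply LIMIT

Corrected query:
SELECT * FROM transactions ORDER BY amount DESC LIMIT 4

Result:
id | account | kind     | amount  | fee  
---+---------+----------+---------+------
5  | ACC-101 | interest | 4765.4  | 9.89 
4  | ACC-105 | transfer | 4041.66 | 15.15
3  | ACC-105 | payment  | 3840.49 | 6.27 
8  | ACC-105 | fee      | 2959.38 | 13.14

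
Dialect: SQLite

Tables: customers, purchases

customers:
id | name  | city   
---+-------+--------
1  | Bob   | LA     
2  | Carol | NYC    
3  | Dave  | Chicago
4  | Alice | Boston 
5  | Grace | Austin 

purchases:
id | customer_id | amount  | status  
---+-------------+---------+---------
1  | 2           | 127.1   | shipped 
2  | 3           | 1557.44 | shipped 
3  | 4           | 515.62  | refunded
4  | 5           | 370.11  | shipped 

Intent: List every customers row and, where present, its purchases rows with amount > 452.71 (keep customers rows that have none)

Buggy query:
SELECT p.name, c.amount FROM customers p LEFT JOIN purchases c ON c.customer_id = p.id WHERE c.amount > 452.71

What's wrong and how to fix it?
Bug: A WHERE condition on the right-hand table after LEFT JOIN drops unmatched parents

Fix: Put 'c.amount > 452.71' in the JOIN's ON clause instead of WHERE

Corrected query:
SELECT p.name, c.amount FROM customers p LEFT JOIN purchases c ON c.customer_id = p.id AND c.amount > 452.71

Result:
name  | amount 
------+--------
Bob   | NULL   
Carol | NULL   
Dave  | 1557.44
Alice | 515.62 
Grace | NULL   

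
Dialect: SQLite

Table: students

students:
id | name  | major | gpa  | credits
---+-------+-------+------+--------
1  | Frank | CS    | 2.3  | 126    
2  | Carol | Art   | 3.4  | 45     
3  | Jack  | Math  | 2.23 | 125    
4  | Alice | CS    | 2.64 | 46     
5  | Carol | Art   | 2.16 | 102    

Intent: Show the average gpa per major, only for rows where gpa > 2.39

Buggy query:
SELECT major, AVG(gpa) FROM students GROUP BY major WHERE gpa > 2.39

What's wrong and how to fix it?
Bug: Row-level WHERE must come before GROUP BY in the clause order

Fix: Move the WHERE clause before GROUP BY

Corrected query:
SELECT major, AVG(gpa) FROM students WHERE gpa > 2.39 GROUP BY major

Result:
major | AVG(gpa)
------+---------
Art   | 3.4     
CS    | 2.64    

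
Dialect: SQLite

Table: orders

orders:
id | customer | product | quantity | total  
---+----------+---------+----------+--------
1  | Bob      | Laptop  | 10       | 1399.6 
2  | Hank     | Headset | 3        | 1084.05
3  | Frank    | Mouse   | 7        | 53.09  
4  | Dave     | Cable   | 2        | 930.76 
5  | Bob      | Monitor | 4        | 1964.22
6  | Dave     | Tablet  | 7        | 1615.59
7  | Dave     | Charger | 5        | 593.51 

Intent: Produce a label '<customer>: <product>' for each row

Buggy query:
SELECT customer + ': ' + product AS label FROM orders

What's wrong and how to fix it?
Bug: SQLite uses || for string concatenation; + coerces text to numbers (yielding 0)

Fix: Use the || operator for string concatenation

Corrected query:
SELECT customer || ': ' || product AS label FROM orders

Result:
label        
-------------
Bob: Laptop  
Hank: Headset
Frank: Mouse 
Dave: Cable  
Bob: Monitor 
Dave: Tablet 
Dave: Charger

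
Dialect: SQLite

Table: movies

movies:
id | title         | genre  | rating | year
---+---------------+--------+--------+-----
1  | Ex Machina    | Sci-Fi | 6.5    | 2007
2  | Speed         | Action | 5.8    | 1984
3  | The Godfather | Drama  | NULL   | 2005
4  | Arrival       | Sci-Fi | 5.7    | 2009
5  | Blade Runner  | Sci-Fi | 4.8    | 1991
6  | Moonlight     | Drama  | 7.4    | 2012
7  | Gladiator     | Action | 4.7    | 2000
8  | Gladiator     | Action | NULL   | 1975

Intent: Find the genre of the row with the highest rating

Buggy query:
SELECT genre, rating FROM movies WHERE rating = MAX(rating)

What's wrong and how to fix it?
Bug: MAX(rating) is an aggregate and cannot be used directly in WHERE

Fix: Wrap MAX in a scalar subquery so WHERE compares against a single value

Corrected query:
SELECT genre, rating FROM movies WHERE rating = (SELECT MAX(rating) FROM movies)

Result:
genre | rating
------+-------
Drama | 7.4   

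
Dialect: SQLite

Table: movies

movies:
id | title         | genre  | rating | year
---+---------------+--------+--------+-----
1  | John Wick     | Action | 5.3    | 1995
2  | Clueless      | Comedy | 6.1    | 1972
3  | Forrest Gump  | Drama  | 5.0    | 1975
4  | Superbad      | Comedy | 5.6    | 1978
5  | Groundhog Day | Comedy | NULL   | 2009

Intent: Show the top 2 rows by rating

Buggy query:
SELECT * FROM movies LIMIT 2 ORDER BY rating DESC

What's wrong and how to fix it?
Bug: LIMIT must come after ORDER BY

Fix: Sort with ORDER BY, then apply LIMIT

Corrected query:
SELECT * FROM movies ORDER BY rating DESC LIMIT 2

Result:
id | title    | genre  | rating | year
---+----------+--------+--------+-----
2  | Clueless | Comedy | 6.1    | 1972
4  | Superbad | Comedy | 5.6    | 1978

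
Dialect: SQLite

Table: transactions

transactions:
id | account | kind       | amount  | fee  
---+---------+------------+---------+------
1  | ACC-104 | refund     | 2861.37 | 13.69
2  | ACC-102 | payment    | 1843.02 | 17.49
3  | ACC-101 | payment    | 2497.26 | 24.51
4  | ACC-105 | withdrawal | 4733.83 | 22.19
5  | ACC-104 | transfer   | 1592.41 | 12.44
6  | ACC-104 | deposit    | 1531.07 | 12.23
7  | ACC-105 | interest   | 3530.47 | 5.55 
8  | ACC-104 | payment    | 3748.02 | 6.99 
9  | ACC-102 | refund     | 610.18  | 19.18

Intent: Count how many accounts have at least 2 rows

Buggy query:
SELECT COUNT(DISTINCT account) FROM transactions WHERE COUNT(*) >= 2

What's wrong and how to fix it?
Bug: COUNT(*) cannot appear in WHERE; the per-group count doesn't exist yet

Fix: Group first with HAVING COUNT(*) >= 2, then COUNT the resulting groups

Corrected query:
SELECT COUNT(*) FROM (SELECT account FROM transactions GROUP BY account HAVING COUNT(*) >= 2)

Result:
COUNT(*)
--------
3       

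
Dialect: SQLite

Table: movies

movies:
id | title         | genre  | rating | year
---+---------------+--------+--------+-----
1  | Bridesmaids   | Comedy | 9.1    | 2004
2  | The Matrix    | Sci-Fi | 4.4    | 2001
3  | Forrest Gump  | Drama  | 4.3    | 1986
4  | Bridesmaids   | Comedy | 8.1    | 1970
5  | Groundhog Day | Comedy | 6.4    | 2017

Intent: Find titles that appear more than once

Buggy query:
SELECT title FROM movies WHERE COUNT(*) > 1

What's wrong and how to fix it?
Bug: WHERE can't reference COUNT(*); aggregates are computed after WHERE

Fix: GROUP BY title, then filter groups with HAVING COUNT(*) > 1

Corrected query:
SELECT title FROM movies GROUP BY title HAVING COUNT(*) > 1

Result:
title      
-----------
Bridesmaids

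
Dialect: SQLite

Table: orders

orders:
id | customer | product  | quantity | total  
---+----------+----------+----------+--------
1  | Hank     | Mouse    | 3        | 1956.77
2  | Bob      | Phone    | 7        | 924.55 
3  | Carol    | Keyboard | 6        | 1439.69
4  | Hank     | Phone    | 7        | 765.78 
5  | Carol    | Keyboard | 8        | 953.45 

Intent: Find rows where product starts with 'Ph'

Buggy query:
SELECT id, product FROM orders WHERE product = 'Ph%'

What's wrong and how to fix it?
Bug: Wildcards only work with LIKE; '=' treats '%' as a literal character

Fix: Use LIKE for wildcard pattern matching

Corrected query:
SELECT id, product FROM orders WHERE product LIKE 'Ph%'

Result:
id | product
---+--------
2  | Phone  
4  | Phone  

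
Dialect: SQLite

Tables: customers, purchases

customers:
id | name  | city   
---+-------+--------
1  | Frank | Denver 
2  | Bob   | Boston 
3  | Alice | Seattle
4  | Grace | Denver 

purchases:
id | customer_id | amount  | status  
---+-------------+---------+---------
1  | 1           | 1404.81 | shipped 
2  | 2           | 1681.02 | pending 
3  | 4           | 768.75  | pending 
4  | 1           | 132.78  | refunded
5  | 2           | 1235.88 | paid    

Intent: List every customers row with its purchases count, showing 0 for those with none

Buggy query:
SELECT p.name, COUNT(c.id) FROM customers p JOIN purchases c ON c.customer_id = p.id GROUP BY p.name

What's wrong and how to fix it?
Bug: INNER JOIN drops customers rows that have no matching purchases rows

Fix: Use LEFT JOIN so parents without children still appear (COUNT(c.id) gives 0)

Corrected query:
SELECT p.name, COUNT(c.id) FROM customers p LEFT JOIN purchases c ON c.customer_id = p.id GROUP BY p.name

Result:
name  | COUNT(c.id)
------+------------
Alice | 0          
Bob   | 2          
Frank | 2          
Grace | 1          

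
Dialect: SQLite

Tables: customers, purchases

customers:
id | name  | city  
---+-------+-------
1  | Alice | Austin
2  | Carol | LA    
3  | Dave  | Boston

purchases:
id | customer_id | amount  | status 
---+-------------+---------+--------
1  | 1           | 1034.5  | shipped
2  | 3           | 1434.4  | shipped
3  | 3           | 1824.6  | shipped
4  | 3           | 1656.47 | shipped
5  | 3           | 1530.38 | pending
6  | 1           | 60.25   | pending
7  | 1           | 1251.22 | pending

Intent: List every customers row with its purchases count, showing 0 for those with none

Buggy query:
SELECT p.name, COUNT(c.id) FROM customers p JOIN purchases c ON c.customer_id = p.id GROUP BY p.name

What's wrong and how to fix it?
Bug: INNER JOIN drops customers rows that have no matching purchases rows

Fix: Switch to LEFT JOIN to retain unmatched parent rows

Corrected query:
SELECT p.name, COUNT(c.id) FROM customers p LEFT JOIN purchases c ON c.customer_id = p.id GROUP BY p.name

Result:
name  | COUNT(c.id)
------+------------
Alice | 3          
Carol | 0          
Dave  | 4          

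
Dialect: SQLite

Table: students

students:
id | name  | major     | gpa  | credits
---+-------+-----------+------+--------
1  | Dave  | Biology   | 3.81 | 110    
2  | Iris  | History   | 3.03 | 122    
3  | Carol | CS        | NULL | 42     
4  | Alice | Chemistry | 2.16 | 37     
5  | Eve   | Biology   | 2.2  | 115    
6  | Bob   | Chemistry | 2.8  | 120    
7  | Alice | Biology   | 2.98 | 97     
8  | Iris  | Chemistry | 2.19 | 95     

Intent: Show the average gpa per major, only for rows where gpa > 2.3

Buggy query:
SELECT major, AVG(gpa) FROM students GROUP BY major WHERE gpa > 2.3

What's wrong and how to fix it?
Bug: Row-level WHERE must come before GROUP BY in the clause order

Fix: Place WHERE between FROM and GROUP BY

Corrected query:
SELECT major, AVG(gpa) FROM students WHERE gpa > 2.3 GROUP BY major

Result:
major     | AVG(gpa)
----------+---------
Biology   | 3.395   
Chemistry | 2.8     
History   | 3.03    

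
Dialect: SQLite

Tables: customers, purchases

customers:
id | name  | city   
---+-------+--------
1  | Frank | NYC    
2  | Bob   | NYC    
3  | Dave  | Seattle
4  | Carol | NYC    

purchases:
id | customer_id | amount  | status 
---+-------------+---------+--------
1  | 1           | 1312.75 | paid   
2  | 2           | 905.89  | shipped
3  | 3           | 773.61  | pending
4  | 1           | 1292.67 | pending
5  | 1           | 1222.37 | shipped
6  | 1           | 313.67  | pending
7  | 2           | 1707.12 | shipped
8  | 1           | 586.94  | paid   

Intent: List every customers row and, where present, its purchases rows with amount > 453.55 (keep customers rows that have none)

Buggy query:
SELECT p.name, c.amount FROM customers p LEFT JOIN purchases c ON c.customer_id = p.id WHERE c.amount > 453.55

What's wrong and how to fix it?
Bug: Filtering c.amount in WHERE discards the NULL rows produced by LEFT JOIN, turning it into an inner join

Fix: Put 'c.amount > 453.55' in the JOIN's ON clause instead of WHERE

Corrected query:
SELECT p.name, c.amount FROM customers p LEFT JOIN purchases c ON c.customer_id = p.id AND c.amount > 453.55

Result:
name  | amount 
------+--------
Frank | 586.94 
Frank | 1222.37
Frank | 1292.67
Frank | 1312.75
Bob   | 905.89 
Bob   | 1707.12
Dave  | 773.61 
Carol | NULL   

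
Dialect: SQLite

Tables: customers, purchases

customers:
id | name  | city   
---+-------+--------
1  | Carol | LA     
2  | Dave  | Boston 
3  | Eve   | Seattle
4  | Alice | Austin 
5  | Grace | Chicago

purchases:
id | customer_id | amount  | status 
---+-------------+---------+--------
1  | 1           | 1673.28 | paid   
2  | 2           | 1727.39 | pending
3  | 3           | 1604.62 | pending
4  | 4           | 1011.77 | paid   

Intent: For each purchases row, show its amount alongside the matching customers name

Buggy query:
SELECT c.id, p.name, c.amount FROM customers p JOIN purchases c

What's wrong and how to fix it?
Bug: JOIN with no ON clause produces a cartesian product; every purchases row pairs with every customers row

Fix: Specify the join condition linking the foreign key to the parent id

Corrected query:
SELECT c.id, p.name, c.amount FROM customers p JOIN purchases c ON c.customer_id = p.id

Result:
id | name  | amount 
---+-------+--------
1  | Carol | 1673.28
2  | Dave  | 1727.39
3  | Eve   | 1604.62
4  | Alice | 1011.77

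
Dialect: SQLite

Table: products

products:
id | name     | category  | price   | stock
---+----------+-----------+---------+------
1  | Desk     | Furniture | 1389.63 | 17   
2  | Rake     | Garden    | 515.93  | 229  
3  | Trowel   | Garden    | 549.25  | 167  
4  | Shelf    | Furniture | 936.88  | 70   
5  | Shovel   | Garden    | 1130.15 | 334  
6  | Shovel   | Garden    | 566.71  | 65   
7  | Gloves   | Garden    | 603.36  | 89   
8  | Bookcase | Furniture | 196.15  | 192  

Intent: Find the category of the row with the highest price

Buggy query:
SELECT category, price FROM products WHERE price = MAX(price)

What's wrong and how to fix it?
Bug: MAX(price) is an aggregate and cannot be used directly in WHERE

Fix: Wrap MAX in a scalar subquery so WHERE compares against a single value

Corrected query:
SELECT category, price FROM products WHERE price = (SELECT MAX(price) FROM products)

Result:
category  | price  
----------+--------
Furniture | 1389.63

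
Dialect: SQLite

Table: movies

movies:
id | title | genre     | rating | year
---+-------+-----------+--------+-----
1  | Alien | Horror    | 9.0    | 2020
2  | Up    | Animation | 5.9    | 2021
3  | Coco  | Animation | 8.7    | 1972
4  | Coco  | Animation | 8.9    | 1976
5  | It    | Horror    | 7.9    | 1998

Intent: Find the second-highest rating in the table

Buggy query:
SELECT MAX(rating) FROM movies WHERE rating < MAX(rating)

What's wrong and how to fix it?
Bug: MAX(rating) on the right of the comparison is an aggregate-in-WHERE error

Fix: Put the inner MAX in a scalar subquery

Corrected query:
SELECT MAX(rating) FROM movies WHERE rating < (SELECT MAX(rating) FROM movies)

Result:
MAX(rating)
-----------
8.9        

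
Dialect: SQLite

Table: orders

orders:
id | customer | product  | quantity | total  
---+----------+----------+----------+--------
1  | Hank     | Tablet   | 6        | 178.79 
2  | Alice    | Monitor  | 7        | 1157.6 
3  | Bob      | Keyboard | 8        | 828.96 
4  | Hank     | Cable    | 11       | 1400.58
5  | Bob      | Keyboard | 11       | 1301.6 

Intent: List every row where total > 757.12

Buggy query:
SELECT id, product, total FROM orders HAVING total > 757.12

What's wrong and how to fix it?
Bug: This is a non-aggregate query (no GROUP BY, no aggregates), so in SQLite the HAVING clause is invalid here; a row-level condition belongs in WHERE

Fix: Use WHERE for row-level filtering

Corrected query:
SELECT id, product, total FROM orders WHERE total > 757.12

Result:
id | product  | total  
---+----------+--------
2  | Monitor  | 1157.6 
3  | Keyboard | 828.96 
4  | Cable    | 1400.58
5  | Keyboard | 1301.6 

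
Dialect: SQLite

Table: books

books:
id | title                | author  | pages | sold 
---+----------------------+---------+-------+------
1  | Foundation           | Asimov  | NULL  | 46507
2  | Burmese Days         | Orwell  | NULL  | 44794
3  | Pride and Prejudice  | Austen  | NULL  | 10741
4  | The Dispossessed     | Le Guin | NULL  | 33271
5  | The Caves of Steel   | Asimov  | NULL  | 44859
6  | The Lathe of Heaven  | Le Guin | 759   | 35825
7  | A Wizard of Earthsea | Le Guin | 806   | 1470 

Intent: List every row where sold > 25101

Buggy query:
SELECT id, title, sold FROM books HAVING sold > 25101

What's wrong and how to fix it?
Bug: HAVING filters the output of aggregation, but this query has no GROUP BY and no aggregate functions, so SQLite rejects it (HAVING clause on a non-aggregate query); the condition here is per row

Fix: Replace HAVING with WHERE since the condition applies to individual rows

Corrected query:
SELECT id, title, sold FROM books WHERE sold > 25101

Result:
id | title               | sold 
---+---------------------+------
1  | Foundation          | 46507
2  | Burmese Days        | 44794
4  | The Dispossessed    | 33271
5  | The Caves of Steel  | 44859
6  | The Lathe of Heaven | 35825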